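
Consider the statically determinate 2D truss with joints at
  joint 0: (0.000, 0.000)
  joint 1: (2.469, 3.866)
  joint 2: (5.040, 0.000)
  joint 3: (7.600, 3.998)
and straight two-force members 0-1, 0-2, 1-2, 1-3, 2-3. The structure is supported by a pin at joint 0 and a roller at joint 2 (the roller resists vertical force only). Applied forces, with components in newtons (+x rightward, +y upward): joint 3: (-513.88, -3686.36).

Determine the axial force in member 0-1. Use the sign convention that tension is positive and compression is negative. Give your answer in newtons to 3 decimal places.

1738.037

N=4 nodes, M=5 members, R=3 reactions → 2N=8, M+R=8
member 0 (0-1): L=4.5871, (cx,cy)=(0.5382,0.8428)
member 1 (0-2): L=5.0400, (cx,cy)=(1.0000,0.0000)
member 2 (1-2): L=4.6428, (cx,cy)=(0.5538,-0.8327)
member 3 (1-3): L=5.1327, (cx,cy)=(0.9997,0.0257)
member 4 (2-3): L=4.7474, (cx,cy)=(0.5392,0.8421)
solve A·x = −loads:
  F[0-1] = +1738.0368 N (tension)
  F[0-2] = -1449.3663 N (compression)
  F[1-2] = -1701.1338 N (compression)
  F[1-3] = +1878.1196 N (tension)
  F[2-3] = -4434.6792 N (compression)
  Rx@0 = +513.8800 N
  Ry@0 = -1464.7995 N
  Ry@2 = +5151.1595 N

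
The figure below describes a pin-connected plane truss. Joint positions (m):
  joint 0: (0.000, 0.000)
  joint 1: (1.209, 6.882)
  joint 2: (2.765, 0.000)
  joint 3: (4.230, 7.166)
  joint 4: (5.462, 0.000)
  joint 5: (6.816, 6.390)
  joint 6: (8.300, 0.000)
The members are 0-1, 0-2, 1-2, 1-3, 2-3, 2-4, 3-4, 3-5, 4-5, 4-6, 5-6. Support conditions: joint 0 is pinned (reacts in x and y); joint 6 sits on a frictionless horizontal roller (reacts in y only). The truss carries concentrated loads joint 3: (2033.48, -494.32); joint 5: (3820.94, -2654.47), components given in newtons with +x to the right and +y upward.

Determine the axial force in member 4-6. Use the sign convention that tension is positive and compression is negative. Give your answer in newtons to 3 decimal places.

1655.648

N=7 nodes, M=11 members, R=3 reactions → 2N=14, M+R=14
member 0 (0-1): L=6.9874, (cx,cy)=(0.1730,0.9849)
member 1 (0-2): L=2.7650, (cx,cy)=(1.0000,0.0000)
member 2 (1-2): L=7.0557, (cx,cy)=(0.2205,-0.9754)
member 3 (1-3): L=3.0343, (cx,cy)=(0.9956,0.0936)
member 4 (2-3): L=7.3142, (cx,cy)=(0.2003,0.9797)
member 5 (2-4): L=2.6970, (cx,cy)=(1.0000,0.0000)
member 6 (3-4): L=7.2711, (cx,cy)=(0.1694,-0.9855)
member 7 (3-5): L=2.6999, (cx,cy)=(0.9578,-0.2874)
member 8 (4-5): L=6.5319, (cx,cy)=(0.2073,0.9783)
member 9 (4-6): L=2.8380, (cx,cy)=(1.0000,0.0000)
member 10 (5-6): L=6.5601, (cx,cy)=(0.2262,-0.9741)
solve A·x = −loads:
  F[0-1] = +4041.2677 N (tension)
  F[0-2] = +5155.1756 N (tension)
  F[1-2] = -3929.8592 N (compression)
  F[1-3] = +1572.8027 N (tension)
  F[2-3] = +3912.3883 N (tension)
  F[2-4] = +3504.8904 N (tension)
  F[3-4] = -4888.7231 N (compression)
  F[3-5] = +1194.7941 N (tension)
  F[4-5] = +4925.0117 N (tension)
  F[4-6] = +1655.6480 N (tension)
  F[5-6] = -7318.8317 N (compression)
  Rx@0 = -5854.4200 N
  Ry@0 = -3980.3143 N
  Ry@6 = +7129.1043 N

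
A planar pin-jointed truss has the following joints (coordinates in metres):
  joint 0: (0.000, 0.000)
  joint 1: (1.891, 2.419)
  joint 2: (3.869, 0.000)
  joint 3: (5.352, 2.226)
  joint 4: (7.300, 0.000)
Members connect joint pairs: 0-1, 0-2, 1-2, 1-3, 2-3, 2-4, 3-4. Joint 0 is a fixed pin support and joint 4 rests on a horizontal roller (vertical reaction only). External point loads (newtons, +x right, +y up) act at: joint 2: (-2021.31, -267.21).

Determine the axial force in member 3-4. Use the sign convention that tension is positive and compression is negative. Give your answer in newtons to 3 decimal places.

-188.192

N=5 nodes, M=7 members, R=3 reactions → 2N=10, M+R=10
member 0 (0-1): L=3.0704, (cx,cy)=(0.6159,0.7878)
member 1 (0-2): L=3.8690, (cx,cy)=(1.0000,0.0000)
member 2 (1-2): L=3.1247, (cx,cy)=(0.6330,-0.7741)
member 3 (1-3): L=3.4664, (cx,cy)=(0.9984,-0.0557)
member 4 (2-3): L=2.6748, (cx,cy)=(0.5544,0.8322)
member 5 (2-4): L=3.4310, (cx,cy)=(1.0000,0.0000)
member 6 (3-4): L=2.9580, (cx,cy)=(0.6586,-0.7525)
solve A·x = −loads:
  F[0-1] = -159.4086 N (compression)
  F[0-2] = -1923.1338 N (compression)
  F[1-2] = +177.3900 N (tension)
  F[1-3] = -210.7931 N (compression)
  F[2-3] = +156.0698 N (tension)
  F[2-4] = +123.9345 N (tension)
  F[3-4] = -188.1924 N (compression)
  Rx@0 = +2021.3100 N
  Ry@0 = +125.5887 N
  Ry@4 = +141.6213 N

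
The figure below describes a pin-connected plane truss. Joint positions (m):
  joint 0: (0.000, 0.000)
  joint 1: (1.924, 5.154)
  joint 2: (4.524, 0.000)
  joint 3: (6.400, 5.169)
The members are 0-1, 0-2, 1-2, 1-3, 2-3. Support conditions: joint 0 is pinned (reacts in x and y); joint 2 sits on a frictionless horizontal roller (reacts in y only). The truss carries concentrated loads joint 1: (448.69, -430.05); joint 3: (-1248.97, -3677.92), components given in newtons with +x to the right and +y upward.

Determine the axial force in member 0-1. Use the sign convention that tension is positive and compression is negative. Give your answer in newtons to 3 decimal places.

386.538

N=4 nodes, M=5 members, R=3 reactions → 2N=8, M+R=8
member 0 (0-1): L=5.5014, (cx,cy)=(0.3497,0.9369)
member 1 (0-2): L=4.5240, (cx,cy)=(1.0000,0.0000)
member 2 (1-2): L=5.7727, (cx,cy)=(0.4504,-0.8928)
member 3 (1-3): L=4.4760, (cx,cy)=(1.0000,0.0034)
member 4 (2-3): L=5.4989, (cx,cy)=(0.3412,0.9400)
solve A·x = −loads:
  F[0-1] = +386.5382 N (tension)
  F[0-2] = -935.4635 N (compression)
  F[1-2] = -886.9466 N (compression)
  F[1-3] = +85.9731 N (tension)
  F[2-3] = -3912.9639 N (compression)
  Rx@0 = +800.2800 N
  Ry@0 = -362.1287 N
  Ry@2 = +4470.0987 N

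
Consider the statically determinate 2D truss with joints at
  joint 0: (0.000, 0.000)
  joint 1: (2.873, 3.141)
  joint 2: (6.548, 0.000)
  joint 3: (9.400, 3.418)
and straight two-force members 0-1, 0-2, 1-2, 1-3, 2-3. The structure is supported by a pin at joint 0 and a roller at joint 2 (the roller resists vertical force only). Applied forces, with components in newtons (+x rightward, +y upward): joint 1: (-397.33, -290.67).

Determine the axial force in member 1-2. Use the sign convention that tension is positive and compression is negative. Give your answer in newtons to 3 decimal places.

97.058

N=4 nodes, M=5 members, R=3 reactions → 2N=8, M+R=8
member 0 (0-1): L=4.2568, (cx,cy)=(0.6749,0.7379)
member 1 (0-2): L=6.5480, (cx,cy)=(1.0000,0.0000)
member 2 (1-2): L=4.8344, (cx,cy)=(0.7602,-0.6497)
member 3 (1-3): L=6.5329, (cx,cy)=(0.9991,0.0424)
member 4 (2-3): L=4.4516, (cx,cy)=(0.6407,0.7678)
solve A·x = −loads:
  F[0-1] = -479.3840 N (compression)
  F[0-2] = -73.7811 N (compression)
  F[1-2] = +97.0580 N (tension)
  F[1-3] = -0.0000 N (compression)
  F[2-3] = +0.0000 N (tension)
  Rx@0 = +397.3300 N
  Ry@0 = +353.7303 N
  Ry@2 = -63.0603 N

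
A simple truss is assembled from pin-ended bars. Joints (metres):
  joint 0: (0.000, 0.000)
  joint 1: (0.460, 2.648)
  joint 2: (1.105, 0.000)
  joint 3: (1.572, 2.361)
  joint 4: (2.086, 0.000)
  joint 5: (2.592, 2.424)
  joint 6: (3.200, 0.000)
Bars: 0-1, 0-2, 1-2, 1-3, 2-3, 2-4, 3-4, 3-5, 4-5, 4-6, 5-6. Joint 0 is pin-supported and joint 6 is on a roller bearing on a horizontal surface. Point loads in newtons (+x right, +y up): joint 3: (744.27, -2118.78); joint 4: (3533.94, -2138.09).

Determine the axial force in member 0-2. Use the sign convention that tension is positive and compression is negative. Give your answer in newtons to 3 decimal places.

4499.371

N=7 nodes, M=11 members, R=3 reactions → 2N=14, M+R=14
member 0 (0-1): L=2.6877, (cx,cy)=(0.1712,0.9852)
member 1 (0-2): L=1.1050, (cx,cy)=(1.0000,0.0000)
member 2 (1-2): L=2.7254, (cx,cy)=(0.2367,-0.9716)
member 3 (1-3): L=1.1484, (cx,cy)=(0.9683,-0.2499)
member 4 (2-3): L=2.4067, (cx,cy)=(0.1940,0.9810)
member 5 (2-4): L=0.9810, (cx,cy)=(1.0000,0.0000)
member 6 (3-4): L=2.4163, (cx,cy)=(0.2127,-0.9771)
member 7 (3-5): L=1.0219, (cx,cy)=(0.9981,0.0616)
member 8 (4-5): L=2.4762, (cx,cy)=(0.2043,0.9789)
member 9 (4-6): L=1.1140, (cx,cy)=(1.0000,0.0000)
member 10 (5-6): L=2.4991, (cx,cy)=(0.2433,-0.9700)
solve A·x = −loads:
  F[0-1] = -1292.1871 N (compression)
  F[0-2] = +4499.3714 N (tension)
  F[1-2] = +1460.9371 N (tension)
  F[1-3] = -585.4846 N (compression)
  F[2-3] = -1446.9359 N (compression)
  F[2-4] = +5125.8783 N (tension)
  F[3-4] = -953.2784 N (compression)
  F[3-5] = -1391.8025 N (compression)
  F[4-5] = +3135.7151 N (tension)
  F[4-6] = +748.3993 N (tension)
  F[5-6] = -3076.1769 N (compression)
  Rx@0 = -4278.2100 N
  Ry@0 = +1273.1202 N
  Ry@6 = +2983.7498 N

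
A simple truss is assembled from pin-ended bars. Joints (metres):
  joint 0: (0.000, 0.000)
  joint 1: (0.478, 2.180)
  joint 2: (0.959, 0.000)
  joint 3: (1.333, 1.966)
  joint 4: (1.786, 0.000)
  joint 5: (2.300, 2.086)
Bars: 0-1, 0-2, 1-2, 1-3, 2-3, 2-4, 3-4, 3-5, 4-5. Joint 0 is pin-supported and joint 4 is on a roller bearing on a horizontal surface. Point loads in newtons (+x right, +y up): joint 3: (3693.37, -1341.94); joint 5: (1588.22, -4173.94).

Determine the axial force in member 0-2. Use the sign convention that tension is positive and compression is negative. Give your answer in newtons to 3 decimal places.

3794.645

N=6 nodes, M=9 members, R=3 reactions → 2N=12, M+R=12
member 0 (0-1): L=2.2318, (cx,cy)=(0.2142,0.9768)
member 1 (0-2): L=0.9590, (cx,cy)=(1.0000,0.0000)
member 2 (1-2): L=2.2324, (cx,cy)=(0.2155,-0.9765)
member 3 (1-3): L=0.8814, (cx,cy)=(0.9701,-0.2428)
member 4 (2-3): L=2.0013, (cx,cy)=(0.1869,0.9824)
member 5 (2-4): L=0.8270, (cx,cy)=(1.0000,0.0000)
member 6 (3-4): L=2.0175, (cx,cy)=(0.2245,-0.9745)
member 7 (3-5): L=0.9744, (cx,cy)=(0.9924,0.1232)
member 8 (4-5): L=2.1484, (cx,cy)=(0.2392,0.9710)
solve A·x = −loads:
  F[0-1] = +6942.5709 N (tension)
  F[0-2] = +3794.6447 N (tension)
  F[1-2] = -7753.9084 N (compression)
  F[1-3] = +3255.0054 N (tension)
  F[2-3] = +7707.5800 N (tension)
  F[2-4] = +683.5765 N (tension)
  F[3-4] = -7992.5229 N (compression)
  F[3-5] = +2719.9383 N (tension)
  F[4-5] = -4643.7645 N (compression)
  Rx@0 = -5281.5900 N
  Ry@0 = -6781.4662 N
  Ry@4 = +12297.3462 N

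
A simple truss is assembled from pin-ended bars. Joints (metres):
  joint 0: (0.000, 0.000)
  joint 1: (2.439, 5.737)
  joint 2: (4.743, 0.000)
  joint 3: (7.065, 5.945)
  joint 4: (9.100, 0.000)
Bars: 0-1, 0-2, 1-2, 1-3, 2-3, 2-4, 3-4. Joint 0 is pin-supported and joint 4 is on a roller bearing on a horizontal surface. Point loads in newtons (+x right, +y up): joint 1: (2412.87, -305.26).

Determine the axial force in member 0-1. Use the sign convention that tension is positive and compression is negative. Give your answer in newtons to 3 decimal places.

1410.132

N=5 nodes, M=7 members, R=3 reactions → 2N=10, M+R=10
member 0 (0-1): L=6.2339, (cx,cy)=(0.3912,0.9203)
member 1 (0-2): L=4.7430, (cx,cy)=(1.0000,0.0000)
member 2 (1-2): L=6.1824, (cx,cy)=(0.3727,-0.9280)
member 3 (1-3): L=4.6307, (cx,cy)=(0.9990,0.0449)
member 4 (2-3): L=6.3824, (cx,cy)=(0.3638,0.9315)
member 5 (2-4): L=4.3570, (cx,cy)=(1.0000,0.0000)
member 6 (3-4): L=6.2836, (cx,cy)=(0.3239,-0.9461)
solve A·x = −loads:
  F[0-1] = +1410.1321 N (tension)
  F[0-2] = +1861.1615 N (tension)
  F[1-2] = -1785.3653 N (compression)
  F[1-3] = -1197.0120 N (compression)
  F[2-3] = +1778.6399 N (tension)
  F[2-4] = +548.7089 N (tension)
  F[3-4] = -1694.2971 N (compression)
  Rx@0 = -2412.8700 N
  Ry@0 = -1297.7251 N
  Ry@4 = +1602.9851 N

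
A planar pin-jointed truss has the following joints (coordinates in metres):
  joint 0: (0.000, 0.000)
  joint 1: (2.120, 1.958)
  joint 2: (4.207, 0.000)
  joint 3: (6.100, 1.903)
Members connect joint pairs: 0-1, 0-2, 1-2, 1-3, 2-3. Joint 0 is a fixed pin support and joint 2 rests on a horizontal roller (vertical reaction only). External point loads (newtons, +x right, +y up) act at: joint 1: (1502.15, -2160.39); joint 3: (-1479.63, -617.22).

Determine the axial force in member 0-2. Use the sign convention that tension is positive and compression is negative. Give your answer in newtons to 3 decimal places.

849.915

N=4 nodes, M=5 members, R=3 reactions → 2N=8, M+R=8
member 0 (0-1): L=2.8859, (cx,cy)=(0.7346,0.6785)
member 1 (0-2): L=4.2070, (cx,cy)=(1.0000,0.0000)
member 2 (1-2): L=2.8617, (cx,cy)=(0.7293,-0.6842)
member 3 (1-3): L=3.9804, (cx,cy)=(0.9999,-0.0138)
member 4 (2-3): L=2.6842, (cx,cy)=(0.7052,0.7090)
solve A·x = −loads:
  F[0-1] = -1126.2942 N (compression)
  F[0-2] = +849.9154 N (tension)
  F[1-2] = -2023.3890 N (compression)
  F[1-3] = -853.9966 N (compression)
  F[2-3] = -887.2349 N (compression)
  Rx@0 = -22.5200 N
  Ry@0 = +764.1699 N
  Ry@2 = +2013.4401 N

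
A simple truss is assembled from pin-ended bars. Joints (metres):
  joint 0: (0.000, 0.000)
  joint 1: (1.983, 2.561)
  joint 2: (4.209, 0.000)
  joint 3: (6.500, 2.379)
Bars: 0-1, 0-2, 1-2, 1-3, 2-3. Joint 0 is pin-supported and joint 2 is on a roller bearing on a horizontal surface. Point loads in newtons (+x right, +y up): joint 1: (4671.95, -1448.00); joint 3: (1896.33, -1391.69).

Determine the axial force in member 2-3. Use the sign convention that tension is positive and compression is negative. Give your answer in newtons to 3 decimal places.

-1757.806

N=4 nodes, M=5 members, R=3 reactions → 2N=8, M+R=8
member 0 (0-1): L=3.2390, (cx,cy)=(0.6122,0.7907)
member 1 (0-2): L=4.2090, (cx,cy)=(1.0000,0.0000)
member 2 (1-2): L=3.3932, (cx,cy)=(0.6560,-0.7547)
member 3 (1-3): L=4.5207, (cx,cy)=(0.9992,-0.0403)
member 4 (2-3): L=3.3028, (cx,cy)=(0.6937,0.7203)
solve A·x = −loads:
  F[0-1] = +4940.3479 N (tension)
  F[0-2] = +3543.6546 N (tension)
  F[1-2] = -7260.4279 N (compression)
  F[1-3] = +3118.1762 N (tension)
  F[2-3] = -1757.8059 N (compression)
  Rx@0 = -6568.2800 N
  Ry@0 = -3906.2359 N
  Ry@2 = +6745.9259 N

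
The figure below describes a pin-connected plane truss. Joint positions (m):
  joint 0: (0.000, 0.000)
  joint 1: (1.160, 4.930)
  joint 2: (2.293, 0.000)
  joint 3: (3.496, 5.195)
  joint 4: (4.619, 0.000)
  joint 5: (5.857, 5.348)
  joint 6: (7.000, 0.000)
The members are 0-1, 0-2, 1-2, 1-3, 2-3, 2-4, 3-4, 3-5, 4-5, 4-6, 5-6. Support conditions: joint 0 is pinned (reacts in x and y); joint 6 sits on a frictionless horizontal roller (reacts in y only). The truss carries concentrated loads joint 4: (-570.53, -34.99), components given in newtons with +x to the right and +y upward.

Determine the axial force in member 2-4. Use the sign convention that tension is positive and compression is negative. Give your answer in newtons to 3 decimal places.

N=7 nodes, M=11 members, R=3 reactions → 2N=14, M+R=14
member 0 (0-1): L=5.0646, (cx,cy)=(0.2290,0.9734)
member 1 (0-2): L=2.2930, (cx,cy)=(1.0000,0.0000)
member 2 (1-2): L=5.0585, (cx,cy)=(0.2240,-0.9746)
member 3 (1-3): L=2.3510, (cx,cy)=(0.9936,0.1127)
member 4 (2-3): L=5.3325, (cx,cy)=(0.2256,0.9742)
member 5 (2-4): L=2.3260, (cx,cy)=(1.0000,0.0000)
member 6 (3-4): L=5.3150, (cx,cy)=(0.2113,-0.9774)
member 7 (3-5): L=2.3660, (cx,cy)=(0.9979,0.0647)
member 8 (4-5): L=5.4894, (cx,cy)=(0.2255,0.9742)
member 9 (4-6): L=2.3810, (cx,cy)=(1.0000,0.0000)
member 10 (5-6): L=5.4688, (cx,cy)=(0.2090,-0.9779)
solve A·x = −loads:
  F[0-1] = -12.2266 N (compression)
  F[0-2] = -567.7296 N (compression)
  F[1-2] = +11.5839 N (tension)
  F[1-3] = -5.4295 N (compression)
  F[2-3] = -11.5883 N (compression)
  F[2-4] = -562.5208 N (compression)
  F[3-4] = +11.4846 N (tension)
  F[3-5] = -10.4577 N (compression)
  F[4-5] = +24.3931 N (tension)
  F[4-6] = +4.9346 N (tension)
  F[5-6] = -23.6098 N (compression)
  Rx@0 = +570.5300 N
  Ry@0 = +11.9016 N
  Ry@6 = +23.0884 N

-562.521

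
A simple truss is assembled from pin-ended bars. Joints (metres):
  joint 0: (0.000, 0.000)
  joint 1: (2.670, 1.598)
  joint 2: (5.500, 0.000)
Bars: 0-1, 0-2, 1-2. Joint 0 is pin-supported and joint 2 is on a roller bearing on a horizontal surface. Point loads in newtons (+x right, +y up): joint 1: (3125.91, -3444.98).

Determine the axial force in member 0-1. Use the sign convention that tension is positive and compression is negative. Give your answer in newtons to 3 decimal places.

N=3 nodes, M=3 members, R=3 reactions → 2N=6, M+R=6
member 0 (0-1): L=3.1117, (cx,cy)=(0.8581,0.5136)
member 1 (0-2): L=5.5000, (cx,cy)=(1.0000,0.0000)
member 2 (1-2): L=3.2500, (cx,cy)=(0.8708,-0.4917)
solve A·x = −loads:
  F[0-1] = -1683.1457 N (compression)
  F[0-2] = +4570.1492 N (tension)
  F[1-2] = -5248.4055 N (compression)
  Rx@0 = -3125.9100 N
  Ry@0 = +864.3799 N
  Ry@2 = +2580.6001 N

-1683.146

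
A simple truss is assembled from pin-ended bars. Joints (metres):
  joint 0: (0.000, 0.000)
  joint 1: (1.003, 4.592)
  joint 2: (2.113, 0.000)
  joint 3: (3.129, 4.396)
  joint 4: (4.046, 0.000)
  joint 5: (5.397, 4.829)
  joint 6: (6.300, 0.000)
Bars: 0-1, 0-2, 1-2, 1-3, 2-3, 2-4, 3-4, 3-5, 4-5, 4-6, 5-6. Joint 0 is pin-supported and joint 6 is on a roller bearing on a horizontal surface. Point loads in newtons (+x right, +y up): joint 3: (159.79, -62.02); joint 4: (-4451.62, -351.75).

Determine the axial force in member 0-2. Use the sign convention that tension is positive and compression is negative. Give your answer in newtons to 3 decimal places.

-4281.877

N=7 nodes, M=11 members, R=3 reactions → 2N=14, M+R=14
member 0 (0-1): L=4.7003, (cx,cy)=(0.2134,0.9770)
member 1 (0-2): L=2.1130, (cx,cy)=(1.0000,0.0000)
member 2 (1-2): L=4.7243, (cx,cy)=(0.2350,-0.9720)
member 3 (1-3): L=2.1350, (cx,cy)=(0.9958,-0.0918)
member 4 (2-3): L=4.5119, (cx,cy)=(0.2252,0.9743)
member 5 (2-4): L=1.9330, (cx,cy)=(1.0000,0.0000)
member 6 (3-4): L=4.4906, (cx,cy)=(0.2042,-0.9789)
member 7 (3-5): L=2.3090, (cx,cy)=(0.9823,0.1875)
member 8 (4-5): L=5.0144, (cx,cy)=(0.2694,0.9630)
member 9 (4-6): L=2.2540, (cx,cy)=(1.0000,0.0000)
member 10 (5-6): L=4.9127, (cx,cy)=(0.1838,-0.9830)
solve A·x = −loads:
  F[0-1] = -46.6415 N (compression)
  F[0-2] = -4281.8771 N (compression)
  F[1-2] = +48.9136 N (tension)
  F[1-3] = -21.5365 N (compression)
  F[2-3] = -48.7976 N (compression)
  F[2-4] = -4259.3961 N (compression)
  F[3-4] = -52.2163 N (compression)
  F[3-5] = -184.8405 N (compression)
  F[4-5] = +418.3352 N (tension)
  F[4-6] = +68.8522 N (tension)
  F[5-6] = -374.5850 N (compression)
  Rx@0 = +4291.8300 N
  Ry@0 = +45.5672 N
  Ry@6 = +368.2028 N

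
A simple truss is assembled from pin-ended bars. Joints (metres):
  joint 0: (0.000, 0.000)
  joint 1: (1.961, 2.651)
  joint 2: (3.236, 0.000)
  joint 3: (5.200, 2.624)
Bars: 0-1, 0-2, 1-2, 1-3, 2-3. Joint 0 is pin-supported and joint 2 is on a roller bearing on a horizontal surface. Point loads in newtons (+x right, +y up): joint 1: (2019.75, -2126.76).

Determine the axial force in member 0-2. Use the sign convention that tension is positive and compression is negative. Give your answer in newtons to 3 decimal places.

N=4 nodes, M=5 members, R=3 reactions → 2N=8, M+R=8
member 0 (0-1): L=3.2975, (cx,cy)=(0.5947,0.8039)
member 1 (0-2): L=3.2360, (cx,cy)=(1.0000,0.0000)
member 2 (1-2): L=2.9417, (cx,cy)=(0.4334,-0.9012)
member 3 (1-3): L=3.2391, (cx,cy)=(1.0000,-0.0083)
member 4 (2-3): L=3.2776, (cx,cy)=(0.5992,0.8006)
solve A·x = −loads:
  F[0-1] = +1015.8206 N (tension)
  F[0-2] = +1415.6435 N (tension)
  F[1-2] = -3266.1623 N (compression)
  F[1-3] = -0.0000 N (compression)
  F[2-3] = +0.0000 N (tension)
  Rx@0 = -2019.7500 N
  Ry@0 = -816.6682 N
  Ry@2 = +2943.4282 N

1415.644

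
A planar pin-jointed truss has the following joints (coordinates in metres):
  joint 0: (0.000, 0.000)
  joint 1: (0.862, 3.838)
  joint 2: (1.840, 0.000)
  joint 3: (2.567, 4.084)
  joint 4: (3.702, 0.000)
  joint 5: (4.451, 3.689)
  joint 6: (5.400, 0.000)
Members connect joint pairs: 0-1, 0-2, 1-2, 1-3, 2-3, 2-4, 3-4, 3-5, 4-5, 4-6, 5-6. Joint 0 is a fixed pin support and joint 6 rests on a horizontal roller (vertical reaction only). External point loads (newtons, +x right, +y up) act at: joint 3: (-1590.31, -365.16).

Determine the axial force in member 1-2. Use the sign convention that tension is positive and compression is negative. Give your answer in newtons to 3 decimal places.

N=7 nodes, M=11 members, R=3 reactions → 2N=14, M+R=14
member 0 (0-1): L=3.9336, (cx,cy)=(0.2191,0.9757)
member 1 (0-2): L=1.8400, (cx,cy)=(1.0000,0.0000)
member 2 (1-2): L=3.9606, (cx,cy)=(0.2469,-0.9690)
member 3 (1-3): L=1.7227, (cx,cy)=(0.9898,0.1428)
member 4 (2-3): L=4.1482, (cx,cy)=(0.1753,0.9845)
member 5 (2-4): L=1.8620, (cx,cy)=(1.0000,0.0000)
member 6 (3-4): L=4.2388, (cx,cy)=(0.2678,-0.9635)
member 7 (3-5): L=1.9250, (cx,cy)=(0.9787,-0.2052)
member 8 (4-5): L=3.7643, (cx,cy)=(0.1990,0.9800)
member 9 (4-6): L=1.6980, (cx,cy)=(1.0000,0.0000)
member 10 (5-6): L=3.8091, (cx,cy)=(0.2491,-0.9685)
solve A·x = −loads:
  F[0-1] = -1429.0538 N (compression)
  F[0-2] = -1277.1513 N (compression)
  F[1-2] = +1342.8774 N (tension)
  F[1-3] = -651.4310 N (compression)
  F[2-3] = -1321.7502 N (compression)
  F[2-4] = -713.9100 N (compression)
  F[3-4] = +969.2911 N (tension)
  F[3-5] = +464.2462 N (tension)
  F[4-5] = -952.9515 N (compression)
  F[4-6] = -264.7526 N (compression)
  F[5-6] = +1062.6678 N (tension)
  Rx@0 = +1590.3100 N
  Ry@0 = +1394.3193 N
  Ry@6 = -1029.1593 N

1342.877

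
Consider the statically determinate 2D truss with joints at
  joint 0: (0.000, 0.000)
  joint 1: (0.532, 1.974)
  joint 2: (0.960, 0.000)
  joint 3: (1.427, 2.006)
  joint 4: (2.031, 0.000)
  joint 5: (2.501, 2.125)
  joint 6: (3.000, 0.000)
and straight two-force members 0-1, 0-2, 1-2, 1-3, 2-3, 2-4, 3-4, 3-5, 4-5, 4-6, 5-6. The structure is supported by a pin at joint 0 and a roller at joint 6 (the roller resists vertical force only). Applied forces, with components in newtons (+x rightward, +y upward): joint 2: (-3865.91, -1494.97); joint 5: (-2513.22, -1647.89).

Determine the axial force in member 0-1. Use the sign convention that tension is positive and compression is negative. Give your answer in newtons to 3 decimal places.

-3180.444

N=7 nodes, M=11 members, R=3 reactions → 2N=14, M+R=14
member 0 (0-1): L=2.0444, (cx,cy)=(0.2602,0.9655)
member 1 (0-2): L=0.9600, (cx,cy)=(1.0000,0.0000)
member 2 (1-2): L=2.0199, (cx,cy)=(0.2119,-0.9773)
member 3 (1-3): L=0.8956, (cx,cy)=(0.9994,0.0357)
member 4 (2-3): L=2.0596, (cx,cy)=(0.2267,0.9740)
member 5 (2-4): L=1.0710, (cx,cy)=(1.0000,0.0000)
member 6 (3-4): L=2.0950, (cx,cy)=(0.2883,-0.9575)
member 7 (3-5): L=1.0806, (cx,cy)=(0.9939,0.1101)
member 8 (4-5): L=2.1764, (cx,cy)=(0.2160,0.9764)
member 9 (4-6): L=0.9690, (cx,cy)=(1.0000,0.0000)
member 10 (5-6): L=2.1828, (cx,cy)=(0.2286,-0.9735)
solve A·x = −loads:
  F[0-1] = -3180.4437 N (compression)
  F[0-2] = -5551.5180 N (compression)
  F[1-2] = +3088.0117 N (tension)
  F[1-3] = -1482.8938 N (compression)
  F[2-3] = -1563.6444 N (compression)
  F[2-4] = -676.7348 N (compression)
  F[3-4] = +1387.0110 N (tension)
  F[3-5] = -2250.0618 N (compression)
  F[4-5] = -1360.2112 N (compression)
  F[4-6] = +16.9035 N (tension)
  F[5-6] = -73.9419 N (compression)
  Rx@0 = +6379.1300 N
  Ry@0 = +3070.8761 N
  Ry@6 = +71.9839 N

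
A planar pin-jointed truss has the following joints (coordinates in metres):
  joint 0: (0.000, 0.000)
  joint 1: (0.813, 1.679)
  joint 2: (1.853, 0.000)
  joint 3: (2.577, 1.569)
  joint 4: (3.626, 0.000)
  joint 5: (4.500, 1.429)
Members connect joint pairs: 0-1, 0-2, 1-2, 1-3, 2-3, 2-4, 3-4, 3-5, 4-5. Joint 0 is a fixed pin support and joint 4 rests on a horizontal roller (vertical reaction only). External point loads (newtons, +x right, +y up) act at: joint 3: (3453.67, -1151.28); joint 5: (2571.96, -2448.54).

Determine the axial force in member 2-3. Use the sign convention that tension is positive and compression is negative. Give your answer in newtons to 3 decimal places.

N=6 nodes, M=9 members, R=3 reactions → 2N=12, M+R=12
member 0 (0-1): L=1.8655, (cx,cy)=(0.4358,0.9000)
member 1 (0-2): L=1.8530, (cx,cy)=(1.0000,0.0000)
member 2 (1-2): L=1.9750, (cx,cy)=(0.5266,-0.8501)
member 3 (1-3): L=1.7674, (cx,cy)=(0.9981,-0.0622)
member 4 (2-3): L=1.7280, (cx,cy)=(0.4190,0.9080)
member 5 (2-4): L=1.7730, (cx,cy)=(1.0000,0.0000)
member 6 (3-4): L=1.8874, (cx,cy)=(0.5558,-0.8313)
member 7 (3-5): L=1.9281, (cx,cy)=(0.9974,-0.0726)
member 8 (4-5): L=1.6751, (cx,cy)=(0.5218,0.8531)
solve A·x = −loads:
  F[0-1] = +3072.2731 N (tension)
  F[0-2] = +4686.6931 N (tension)
  F[1-2] = -3485.4951 N (compression)
  F[1-3] = +3180.4989 N (tension)
  F[2-3] = +3263.3568 N (tension)
  F[2-4] = +1484.0000 N (tension)
  F[3-4] = -5052.3313 N (compression)
  F[3-5] = +3906.3578 N (tension)
  F[4-5] = -2537.7119 N (compression)
  Rx@0 = -6025.6300 N
  Ry@0 = -2765.1600 N
  Ry@4 = +6364.9800 N

3263.357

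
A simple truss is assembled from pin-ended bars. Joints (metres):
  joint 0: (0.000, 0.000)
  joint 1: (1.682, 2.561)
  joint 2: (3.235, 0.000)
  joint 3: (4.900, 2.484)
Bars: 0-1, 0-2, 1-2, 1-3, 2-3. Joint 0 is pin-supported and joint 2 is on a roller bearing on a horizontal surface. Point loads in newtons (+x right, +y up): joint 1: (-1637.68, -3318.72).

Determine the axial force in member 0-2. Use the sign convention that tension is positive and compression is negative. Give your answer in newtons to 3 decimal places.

N=4 nodes, M=5 members, R=3 reactions → 2N=8, M+R=8
member 0 (0-1): L=3.0640, (cx,cy)=(0.5490,0.8358)
member 1 (0-2): L=3.2350, (cx,cy)=(1.0000,0.0000)
member 2 (1-2): L=2.9951, (cx,cy)=(0.5185,-0.8551)
member 3 (1-3): L=3.2189, (cx,cy)=(0.9997,-0.0239)
member 4 (2-3): L=2.9904, (cx,cy)=(0.5568,0.8307)
solve A·x = −loads:
  F[0-1] = -3457.1727 N (compression)
  F[0-2] = +260.1797 N (tension)
  F[1-2] = -501.7774 N (compression)
  F[1-3] = -0.0000 N (compression)
  F[2-3] = +0.0000 N (tension)
  Rx@0 = +1637.6800 N
  Ry@0 = +2889.6663 N
  Ry@2 = +429.0537 N

260.180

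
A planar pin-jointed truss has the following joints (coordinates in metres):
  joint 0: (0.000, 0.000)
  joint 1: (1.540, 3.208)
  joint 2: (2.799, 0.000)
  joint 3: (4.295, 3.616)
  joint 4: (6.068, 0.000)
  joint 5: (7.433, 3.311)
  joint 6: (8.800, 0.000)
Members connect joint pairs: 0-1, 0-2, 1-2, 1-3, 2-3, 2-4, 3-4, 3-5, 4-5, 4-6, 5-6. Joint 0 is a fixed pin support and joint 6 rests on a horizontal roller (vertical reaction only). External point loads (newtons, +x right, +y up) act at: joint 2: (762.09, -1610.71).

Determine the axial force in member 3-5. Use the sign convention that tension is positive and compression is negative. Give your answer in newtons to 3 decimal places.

-408.355

N=7 nodes, M=11 members, R=3 reactions → 2N=14, M+R=14
member 0 (0-1): L=3.5585, (cx,cy)=(0.4328,0.9015)
member 1 (0-2): L=2.7990, (cx,cy)=(1.0000,0.0000)
member 2 (1-2): L=3.4462, (cx,cy)=(0.3653,-0.9309)
member 3 (1-3): L=2.7850, (cx,cy)=(0.9892,0.1465)
member 4 (2-3): L=3.9132, (cx,cy)=(0.3823,0.9240)
member 5 (2-4): L=3.2690, (cx,cy)=(1.0000,0.0000)
member 6 (3-4): L=4.0273, (cx,cy)=(0.4402,-0.8979)
member 7 (3-5): L=3.1528, (cx,cy)=(0.9953,-0.0967)
member 8 (4-5): L=3.5813, (cx,cy)=(0.3811,0.9245)
member 9 (4-6): L=2.7320, (cx,cy)=(1.0000,0.0000)
member 10 (5-6): L=3.5821, (cx,cy)=(0.3816,-0.9243)
solve A·x = −loads:
  F[0-1] = -1218.4001 N (compression)
  F[0-2] = +1289.3741 N (tension)
  F[1-2] = +1035.8636 N (tension)
  F[1-3] = -915.5934 N (compression)
  F[2-3] = +699.5863 N (tension)
  F[2-4] = +638.2693 N (tension)
  F[3-4] = -526.5885 N (compression)
  F[3-5] = -408.3553 N (compression)
  F[4-5] = +511.4150 N (tension)
  F[4-6] = +211.5178 N (tension)
  F[5-6] = -554.2626 N (compression)
  Rx@0 = -762.0900 N
  Ry@0 = +1098.3944 N
  Ry@6 = +512.3156 N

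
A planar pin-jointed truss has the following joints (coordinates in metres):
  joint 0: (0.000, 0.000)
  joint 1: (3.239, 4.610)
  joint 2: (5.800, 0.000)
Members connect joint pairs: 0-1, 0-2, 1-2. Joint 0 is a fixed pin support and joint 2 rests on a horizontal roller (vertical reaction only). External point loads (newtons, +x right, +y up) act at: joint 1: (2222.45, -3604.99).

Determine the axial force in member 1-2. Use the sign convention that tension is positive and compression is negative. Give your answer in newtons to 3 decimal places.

N=3 nodes, M=3 members, R=3 reactions → 2N=6, M+R=6
member 0 (0-1): L=5.6341, (cx,cy)=(0.5749,0.8182)
member 1 (0-2): L=5.8000, (cx,cy)=(1.0000,0.0000)
member 2 (1-2): L=5.2736, (cx,cy)=(0.4856,-0.8742)
solve A·x = −loads:
  F[0-1] = +213.4791 N (tension)
  F[0-2] = +2099.7228 N (tension)
  F[1-2] = -4323.7372 N (compression)
  Rx@0 = -2222.4500 N
  Ry@0 = -174.6750 N
  Ry@2 = +3779.6650 N

-4323.737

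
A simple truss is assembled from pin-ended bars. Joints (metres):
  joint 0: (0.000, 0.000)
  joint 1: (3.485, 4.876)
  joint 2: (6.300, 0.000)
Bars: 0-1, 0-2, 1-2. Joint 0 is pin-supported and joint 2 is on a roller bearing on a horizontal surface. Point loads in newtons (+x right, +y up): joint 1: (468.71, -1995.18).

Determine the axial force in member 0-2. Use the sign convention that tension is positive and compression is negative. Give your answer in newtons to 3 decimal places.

N=3 nodes, M=3 members, R=3 reactions → 2N=6, M+R=6
member 0 (0-1): L=5.9934, (cx,cy)=(0.5815,0.8136)
member 1 (0-2): L=6.3000, (cx,cy)=(1.0000,0.0000)
member 2 (1-2): L=5.6302, (cx,cy)=(0.5000,-0.8660)
solve A·x = −loads:
  F[0-1] = -649.8938 N (compression)
  F[0-2] = +846.6070 N (tension)
  F[1-2] = -1693.2861 N (compression)
  Rx@0 = -468.7100 N
  Ry@0 = +528.7304 N
  Ry@2 = +1466.4496 N

846.607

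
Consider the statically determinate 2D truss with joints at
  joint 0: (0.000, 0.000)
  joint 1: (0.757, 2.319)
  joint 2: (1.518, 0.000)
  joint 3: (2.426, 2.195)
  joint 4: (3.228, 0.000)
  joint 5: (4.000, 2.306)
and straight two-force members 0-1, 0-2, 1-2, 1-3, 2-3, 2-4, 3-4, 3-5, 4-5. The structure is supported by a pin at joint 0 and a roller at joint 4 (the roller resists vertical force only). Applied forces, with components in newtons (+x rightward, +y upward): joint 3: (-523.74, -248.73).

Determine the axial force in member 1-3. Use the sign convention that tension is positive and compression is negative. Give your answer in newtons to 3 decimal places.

N=6 nodes, M=9 members, R=3 reactions → 2N=12, M+R=12
member 0 (0-1): L=2.4394, (cx,cy)=(0.3103,0.9506)
member 1 (0-2): L=1.5180, (cx,cy)=(1.0000,0.0000)
member 2 (1-2): L=2.4407, (cx,cy)=(0.3118,-0.9501)
member 3 (1-3): L=1.6736, (cx,cy)=(0.9973,-0.0741)
member 4 (2-3): L=2.3754, (cx,cy)=(0.3823,0.9241)
member 5 (2-4): L=1.7100, (cx,cy)=(1.0000,0.0000)
member 6 (3-4): L=2.3369, (cx,cy)=(0.3432,-0.9393)
member 7 (3-5): L=1.5779, (cx,cy)=(0.9975,0.0703)
member 8 (4-5): L=2.4318, (cx,cy)=(0.3175,0.9483)
solve A·x = −loads:
  F[0-1] = -439.6377 N (compression)
  F[0-2] = -387.3122 N (compression)
  F[1-2] = +461.7886 N (tension)
  F[1-3] = -281.1860 N (compression)
  F[2-3] = -474.8269 N (compression)
  F[2-4] = -61.8230 N (compression)
  F[3-4] = +180.1446 N (tension)
  F[3-5] = +0.0000 N (tension)
  F[4-5] = -0.0000 N (compression)
  Rx@0 = +523.7400 N
  Ry@0 = +417.9339 N
  Ry@4 = -169.2039 N

-281.186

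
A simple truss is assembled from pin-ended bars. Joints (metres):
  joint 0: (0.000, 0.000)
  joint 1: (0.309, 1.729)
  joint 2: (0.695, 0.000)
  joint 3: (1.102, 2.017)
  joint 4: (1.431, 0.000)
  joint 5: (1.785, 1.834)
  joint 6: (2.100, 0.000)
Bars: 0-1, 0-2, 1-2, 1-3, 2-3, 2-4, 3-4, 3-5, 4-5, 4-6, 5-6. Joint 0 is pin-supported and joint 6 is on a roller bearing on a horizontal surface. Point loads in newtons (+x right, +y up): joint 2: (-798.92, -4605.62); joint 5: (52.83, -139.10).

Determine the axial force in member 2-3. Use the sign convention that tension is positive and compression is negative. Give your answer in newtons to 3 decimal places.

2001.749

N=7 nodes, M=11 members, R=3 reactions → 2N=14, M+R=14
member 0 (0-1): L=1.7564, (cx,cy)=(0.1759,0.9844)
member 1 (0-2): L=0.6950, (cx,cy)=(1.0000,0.0000)
member 2 (1-2): L=1.7716, (cx,cy)=(0.2179,-0.9760)
member 3 (1-3): L=0.8437, (cx,cy)=(0.9399,0.3414)
member 4 (2-3): L=2.0577, (cx,cy)=(0.1978,0.9802)
member 5 (2-4): L=0.7360, (cx,cy)=(1.0000,0.0000)
member 6 (3-4): L=2.0437, (cx,cy)=(0.1610,-0.9870)
member 7 (3-5): L=0.7071, (cx,cy)=(0.9659,-0.2588)
member 8 (4-5): L=1.8679, (cx,cy)=(0.1895,0.9819)
member 9 (4-6): L=0.6690, (cx,cy)=(1.0000,0.0000)
member 10 (5-6): L=1.8609, (cx,cy)=(0.1693,-0.9856)
solve A·x = −loads:
  F[0-1] = -3104.5274 N (compression)
  F[0-2] = -199.9149 N (compression)
  F[1-2] = +2708.4938 N (tension)
  F[1-3] = -1208.9385 N (compression)
  F[2-3] = +2001.7492 N (tension)
  F[2-4] = +793.2075 N (tension)
  F[3-4] = -1431.5617 N (compression)
  F[3-5] = -527.9022 N (compression)
  F[4-5] = +1438.9688 N (tension)
  F[4-6] = +290.0291 N (tension)
  F[5-6] = -1713.3402 N (compression)
  Rx@0 = +746.0900 N
  Ry@0 = +3056.1059 N
  Ry@6 = +1688.6141 N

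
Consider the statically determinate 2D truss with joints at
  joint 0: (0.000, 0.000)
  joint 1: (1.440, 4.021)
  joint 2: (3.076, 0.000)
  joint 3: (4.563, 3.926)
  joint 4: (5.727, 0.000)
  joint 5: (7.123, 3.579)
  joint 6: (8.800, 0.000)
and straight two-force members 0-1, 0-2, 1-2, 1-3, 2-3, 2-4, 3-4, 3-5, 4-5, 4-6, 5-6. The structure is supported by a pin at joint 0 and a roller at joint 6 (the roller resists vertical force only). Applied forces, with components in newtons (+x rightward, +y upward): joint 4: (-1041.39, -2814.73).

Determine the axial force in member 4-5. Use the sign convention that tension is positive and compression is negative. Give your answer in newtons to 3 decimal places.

N=7 nodes, M=11 members, R=3 reactions → 2N=14, M+R=14
member 0 (0-1): L=4.2711, (cx,cy)=(0.3372,0.9415)
member 1 (0-2): L=3.0760, (cx,cy)=(1.0000,0.0000)
member 2 (1-2): L=4.3411, (cx,cy)=(0.3769,-0.9263)
member 3 (1-3): L=3.1244, (cx,cy)=(0.9995,-0.0304)
member 4 (2-3): L=4.1982, (cx,cy)=(0.3542,0.9352)
member 5 (2-4): L=2.6510, (cx,cy)=(1.0000,0.0000)
member 6 (3-4): L=4.0949, (cx,cy)=(0.2843,-0.9587)
member 7 (3-5): L=2.5834, (cx,cy)=(0.9909,-0.1343)
member 8 (4-5): L=3.8416, (cx,cy)=(0.3634,0.9316)
member 9 (4-6): L=3.0730, (cx,cy)=(1.0000,0.0000)
member 10 (5-6): L=3.9524, (cx,cy)=(0.4243,-0.9055)
solve A·x = −loads:
  F[0-1] = -1044.0451 N (compression)
  F[0-2] = -689.3881 N (compression)
  F[1-2] = +1086.1606 N (tension)
  F[1-3] = -761.6902 N (compression)
  F[2-3] = -1075.8227 N (compression)
  F[2-4] = +101.0063 N (tension)
  F[3-4] = +1236.4065 N (tension)
  F[3-5] = -1507.5114 N (compression)
  F[4-5] = +1748.8843 N (tension)
  F[4-6] = +858.3267 N (tension)
  F[5-6] = -2022.9348 N (compression)
  Rx@0 = +1041.3900 N
  Ry@0 = +982.9165 N
  Ry@6 = +1831.8135 N

1748.884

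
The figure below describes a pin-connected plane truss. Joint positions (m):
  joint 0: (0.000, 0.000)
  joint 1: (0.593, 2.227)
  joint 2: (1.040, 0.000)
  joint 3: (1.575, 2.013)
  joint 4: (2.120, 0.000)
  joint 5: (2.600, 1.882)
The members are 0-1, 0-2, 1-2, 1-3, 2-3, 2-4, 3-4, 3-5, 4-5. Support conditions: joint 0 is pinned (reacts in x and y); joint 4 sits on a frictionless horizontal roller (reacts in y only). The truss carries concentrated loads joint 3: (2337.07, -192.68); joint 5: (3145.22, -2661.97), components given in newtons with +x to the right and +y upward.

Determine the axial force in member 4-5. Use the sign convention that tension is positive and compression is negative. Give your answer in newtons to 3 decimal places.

N=6 nodes, M=9 members, R=3 reactions → 2N=12, M+R=12
member 0 (0-1): L=2.3046, (cx,cy)=(0.2573,0.9663)
member 1 (0-2): L=1.0400, (cx,cy)=(1.0000,0.0000)
member 2 (1-2): L=2.2714, (cx,cy)=(0.1968,-0.9804)
member 3 (1-3): L=1.0050, (cx,cy)=(0.9771,-0.2129)
member 4 (2-3): L=2.0829, (cx,cy)=(0.2569,0.9664)
member 5 (2-4): L=1.0800, (cx,cy)=(1.0000,0.0000)
member 6 (3-4): L=2.0855, (cx,cy)=(0.2613,-0.9652)
member 7 (3-5): L=1.0333, (cx,cy)=(0.9919,-0.1268)
member 8 (4-5): L=1.9422, (cx,cy)=(0.2471,0.9690)
solve A·x = −loads:
  F[0-1] = +5758.3064 N (tension)
  F[0-2] = +4000.6113 N (tension)
  F[1-2] = -6279.3971 N (compression)
  F[1-3] = +2781.1997 N (tension)
  F[2-3] = +6370.3295 N (tension)
  F[2-4] = +1128.6117 N (tension)
  F[3-4] = -6454.7197 N (compression)
  F[3-5] = +3733.5549 N (tension)
  F[4-5] = -2258.7173 N (compression)
  Rx@0 = -5482.2900 N
  Ry@0 = -5564.4155 N
  Ry@4 = +8419.0655 N

-2258.717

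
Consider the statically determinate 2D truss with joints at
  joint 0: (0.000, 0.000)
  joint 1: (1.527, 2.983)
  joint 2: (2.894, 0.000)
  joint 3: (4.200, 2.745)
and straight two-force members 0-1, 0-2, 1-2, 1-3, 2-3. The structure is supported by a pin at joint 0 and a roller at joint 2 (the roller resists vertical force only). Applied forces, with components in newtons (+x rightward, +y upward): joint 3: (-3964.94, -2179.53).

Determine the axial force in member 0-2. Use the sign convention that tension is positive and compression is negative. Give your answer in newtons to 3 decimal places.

-2543.276

N=4 nodes, M=5 members, R=3 reactions → 2N=8, M+R=8
member 0 (0-1): L=3.3511, (cx,cy)=(0.4557,0.8901)
member 1 (0-2): L=2.8940, (cx,cy)=(1.0000,0.0000)
member 2 (1-2): L=3.2813, (cx,cy)=(0.4166,-0.9091)
member 3 (1-3): L=2.6836, (cx,cy)=(0.9961,-0.0887)
member 4 (2-3): L=3.0398, (cx,cy)=(0.4296,0.9030)
solve A·x = −loads:
  F[0-1] = -3119.9548 N (compression)
  F[0-2] = -2543.2755 N (compression)
  F[1-2] = +3330.0752 N (tension)
  F[1-3] = -2820.0939 N (compression)
  F[2-3] = -2690.6095 N (compression)
  Rx@0 = +3964.9400 N
  Ry@0 = +2777.2267 N
  Ry@2 = -597.6967 N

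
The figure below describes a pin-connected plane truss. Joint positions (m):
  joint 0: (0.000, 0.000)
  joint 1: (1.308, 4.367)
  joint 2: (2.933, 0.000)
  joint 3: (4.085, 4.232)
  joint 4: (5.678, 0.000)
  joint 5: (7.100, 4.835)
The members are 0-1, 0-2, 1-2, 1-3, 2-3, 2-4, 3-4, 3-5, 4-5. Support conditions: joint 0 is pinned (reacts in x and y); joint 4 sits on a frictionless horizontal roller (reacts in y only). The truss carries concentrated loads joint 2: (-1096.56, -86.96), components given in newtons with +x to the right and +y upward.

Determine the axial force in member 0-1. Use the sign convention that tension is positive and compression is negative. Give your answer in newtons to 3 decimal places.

N=6 nodes, M=9 members, R=3 reactions → 2N=12, M+R=12
member 0 (0-1): L=4.5587, (cx,cy)=(0.2869,0.9580)
member 1 (0-2): L=2.9330, (cx,cy)=(1.0000,0.0000)
member 2 (1-2): L=4.6595, (cx,cy)=(0.3487,-0.9372)
member 3 (1-3): L=2.7803, (cx,cy)=(0.9988,-0.0486)
member 4 (2-3): L=4.3860, (cx,cy)=(0.2627,0.9649)
member 5 (2-4): L=2.7450, (cx,cy)=(1.0000,0.0000)
member 6 (3-4): L=4.5219, (cx,cy)=(0.3523,-0.9359)
member 7 (3-5): L=3.0747, (cx,cy)=(0.9806,0.1961)
member 8 (4-5): L=5.0398, (cx,cy)=(0.2822,0.9594)
solve A·x = −loads:
  F[0-1] = -43.8856 N (compression)
  F[0-2] = -1083.9681 N (compression)
  F[1-2] = +46.3482 N (tension)
  F[1-3] = -28.7896 N (compression)
  F[2-3] = +45.1054 N (tension)
  F[2-4] = +16.9085 N (tension)
  F[3-4] = -47.9966 N (compression)
  F[3-5] = -0.0000 N (compression)
  F[4-5] = +0.0000 N (tension)
  Rx@0 = +1096.5600 N
  Ry@0 = +42.0404 N
  Ry@4 = +44.9196 N

-43.886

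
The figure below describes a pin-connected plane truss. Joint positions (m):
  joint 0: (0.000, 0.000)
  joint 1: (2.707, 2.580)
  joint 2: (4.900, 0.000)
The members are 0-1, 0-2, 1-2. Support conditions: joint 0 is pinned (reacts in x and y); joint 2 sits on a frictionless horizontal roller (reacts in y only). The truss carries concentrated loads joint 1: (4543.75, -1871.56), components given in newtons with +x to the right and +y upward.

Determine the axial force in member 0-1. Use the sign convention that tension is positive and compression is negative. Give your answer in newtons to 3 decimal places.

2253.594

N=3 nodes, M=3 members, R=3 reactions → 2N=6, M+R=6
member 0 (0-1): L=3.7396, (cx,cy)=(0.7239,0.6899)
member 1 (0-2): L=4.9000, (cx,cy)=(1.0000,0.0000)
member 2 (1-2): L=3.3861, (cx,cy)=(0.6476,-0.7619)
solve A·x = −loads:
  F[0-1] = +2253.5944 N (tension)
  F[0-2] = +2912.4101 N (tension)
  F[1-2] = -4496.9000 N (compression)
  Rx@0 = -4543.7500 N
  Ry@0 = -1554.8049 N
  Ry@2 = +3426.3649 N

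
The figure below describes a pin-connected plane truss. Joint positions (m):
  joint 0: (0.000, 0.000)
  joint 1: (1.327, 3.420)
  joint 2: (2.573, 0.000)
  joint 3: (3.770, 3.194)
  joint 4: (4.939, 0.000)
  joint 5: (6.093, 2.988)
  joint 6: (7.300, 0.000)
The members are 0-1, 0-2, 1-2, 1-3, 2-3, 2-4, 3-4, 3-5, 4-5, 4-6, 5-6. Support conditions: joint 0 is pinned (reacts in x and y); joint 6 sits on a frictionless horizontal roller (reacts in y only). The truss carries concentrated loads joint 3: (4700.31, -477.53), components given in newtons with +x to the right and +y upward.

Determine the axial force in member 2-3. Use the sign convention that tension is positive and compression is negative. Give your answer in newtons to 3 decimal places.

N=7 nodes, M=11 members, R=3 reactions → 2N=14, M+R=14
member 0 (0-1): L=3.6684, (cx,cy)=(0.3617,0.9323)
member 1 (0-2): L=2.5730, (cx,cy)=(1.0000,0.0000)
member 2 (1-2): L=3.6399, (cx,cy)=(0.3423,-0.9396)
member 3 (1-3): L=2.4534, (cx,cy)=(0.9957,-0.0921)
member 4 (2-3): L=3.4109, (cx,cy)=(0.3509,0.9364)
member 5 (2-4): L=2.3660, (cx,cy)=(1.0000,0.0000)
member 6 (3-4): L=3.4012, (cx,cy)=(0.3437,-0.9391)
member 7 (3-5): L=2.3321, (cx,cy)=(0.9961,-0.0883)
member 8 (4-5): L=3.2031, (cx,cy)=(0.3603,0.9328)
member 9 (4-6): L=2.3610, (cx,cy)=(1.0000,0.0000)
member 10 (5-6): L=3.2226, (cx,cy)=(0.3745,-0.9272)
solve A·x = −loads:
  F[0-1] = +1958.2423 N (tension)
  F[0-2] = +3991.9437 N (tension)
  F[1-2] = -2082.9671 N (compression)
  F[1-3] = +1427.4696 N (tension)
  F[2-3] = +2090.0481 N (tension)
  F[2-4] = +2545.4476 N (tension)
  F[3-4] = -2286.4134 N (compression)
  F[3-5] = -1766.5086 N (compression)
  F[4-5] = +2301.6906 N (tension)
  F[4-6] = +930.3600 N (tension)
  F[5-6] = -2483.9731 N (compression)
  Rx@0 = -4700.3100 N
  Ry@0 = -1825.6314 N
  Ry@6 = +2303.1614 N

2090.048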